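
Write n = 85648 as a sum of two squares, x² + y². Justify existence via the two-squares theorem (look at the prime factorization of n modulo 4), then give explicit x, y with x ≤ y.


Step 1: Factor n = 85648 = 2^4 · 53 · 101.
Step 2: Check the mod-4 condition on each prime factor: 2 = 2 (special); 53 ≡ 1 (mod 4), exponent 1; 101 ≡ 1 (mod 4), exponent 1.
All primes ≡ 3 (mod 4) appear to even exponent (or don't appear), so by the two-squares theorem n IS expressible as a sum of two squares.
Step 3: Build a representation. Group n = k² · m with k = 4 and m = 53 · 101 = 5353 (a product of primes ≡ 1 (mod 4)); a representation of m scales to one of n via (k·x)² + (k·y)² = k²(x² + y²). Each prime p ≡ 1 (mod 4) is itself a sum of two squares; find a² by testing p − a² for a perfect square:
  53: 53 − 1² = 52, 53 − 2² = 49 = 7² ⇒ 53 = 2² + 7².
  101: 101 − 1² = 100 = 10² ⇒ 101 = 1² + 10².
  Combine using the Brahmagupta–Fibonacci identity (a² + b²)(c² + d²) = (ac − bd)² + (ad + bc)² = (ac + bd)² + (ad − bc)²:
  53 · 101 = 5353: from (2² + 7²)(1² + 10²), take (2·1 − 7·10, 2·10 + 7·1) = (2 − 70, 20 + 7) = (-68, 27); dropping signs (only squares matter) gives (68, 27); check 68² + 27² = 4624 + 729 = 5353 ✓.
  Scale by k = 4: (4·68, 4·27) = (272, 108).
Step 4: Order so x ≤ y and verify: 108² + 272² = 11664 + 73984 = 85648 = n. ✓

n = 85648 = 108² + 272² (one valid representation with x ≤ y).


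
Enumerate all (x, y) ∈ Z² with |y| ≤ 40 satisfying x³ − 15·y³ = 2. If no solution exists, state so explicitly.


The equation is x³ - 15y³ = 2. For fixed y, x³ = 15·y³ + 2, so a solution requires the RHS to be a perfect cube.
Strategy: iterate y from -40 to 40, compute RHS = 15·y³ + 2, and check whether it is a (positive or negative) perfect cube.
Check small values of y:
  y = 0: RHS = 2 is not a perfect cube.
  y = 1: RHS = 17 is not a perfect cube.
  y = -1: RHS = -13 is not a perfect cube.
  y = 2: RHS = 122 is not a perfect cube.
  y = -2: RHS = -118 is not a perfect cube.
  y = 3: RHS = 407 is not a perfect cube.
  y = -3: RHS = -403 is not a perfect cube.
Continuing the search up to |y| = 40 finds no solutions either.
No (x, y) in the scanned range satisfies the equation.

No integer solutions with |y| ≤ 40.


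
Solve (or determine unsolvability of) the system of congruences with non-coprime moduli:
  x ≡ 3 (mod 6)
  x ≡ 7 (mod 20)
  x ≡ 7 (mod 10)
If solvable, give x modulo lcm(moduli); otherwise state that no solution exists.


Moduli 6, 20, 10 are not pairwise coprime, so CRT works modulo lcm(m_i) when all pairwise compatibility conditions hold.
Pairwise compatibility: gcd(m_i, m_j) must divide a_i - a_j for every pair.
Merge one congruence at a time:
  Start: x ≡ 3 (mod 6).
  Combine with x ≡ 7 (mod 20): gcd(6, 20) = 2; 7 - 3 = 4, which IS divisible by 2, so compatible.
    Write x = 3 + 6·t and substitute into x ≡ 7 (mod 20): 6·t ≡ 7 − 3 = 4 (mod 20).
    Divide the congruence (and modulus) by g = 2: 3·t ≡ 2 (mod 10).
    The inverse of 3 mod 10 is 7 (since 3·7 = 21 = 2·10 + 1), so t ≡ 7·2 = 14 ≡ 4 (mod 10).
    Then x = 3 + 6·4 = 27, valid modulo lcm(6, 20) = 60: x ≡ 27 (mod 60).
  Combine with x ≡ 7 (mod 10): gcd(60, 10) = 10; 7 - 27 = -20, which IS divisible by 10, so compatible.
    Write x = 27 + 60·t and substitute into x ≡ 7 (mod 10): 60·t ≡ 7 − 27 = -20 (mod 10).
    Divide the congruence (and modulus) by g = 10: 6·t ≡ -2 (mod 1).
    Modulo 1 every t works; take t = 0.
    Then x = 27 + 60·0 = 27, valid modulo lcm(60, 10) = 60: x ≡ 27 (mod 60).
Verify: 27 mod 6 = 3, 27 mod 20 = 7, 27 mod 10 = 7.

x ≡ 27 (mod 60).


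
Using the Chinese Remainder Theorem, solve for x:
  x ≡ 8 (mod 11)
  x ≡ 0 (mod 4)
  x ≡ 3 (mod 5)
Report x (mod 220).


Moduli 11, 4, 5 are pairwise coprime; by CRT there is a unique solution modulo M = 11 · 4 · 5 = 220.
Solve pairwise, accumulating the modulus:
  Start with x ≡ 8 (mod 11).
  Combine with x ≡ 0 (mod 4): since gcd(11, 4) = 1, we get a unique residue mod 44.
    Write x = 8 + 11·t and substitute into x ≡ 0 (mod 4): 11·t ≡ 0 − 8 = -8 (mod 4).
    Reduce coefficients mod 4: 3·t ≡ 0 (mod 4).
    The inverse of 3 mod 4 is 3 (since 3·3 = 9 = 2·4 + 1), so t ≡ 3·0 = 0 ≡ 0 (mod 4).
    Then x = 8 + 11·0 = 8, valid modulo lcm(11, 4) = 44: x ≡ 8 (mod 44).
  Combine with x ≡ 3 (mod 5): since gcd(44, 5) = 1, we get a unique residue mod 220.
    Write x = 8 + 44·t and substitute into x ≡ 3 (mod 5): 44·t ≡ 3 − 8 = -5 (mod 5).
    Reduce coefficients mod 5: 4·t ≡ 0 (mod 5).
    The inverse of 4 mod 5 is 4 (since 4·4 = 16 = 3·5 + 1), so t ≡ 4·0 = 0 ≡ 0 (mod 5).
    Then x = 8 + 44·0 = 8, valid modulo lcm(44, 5) = 220: x ≡ 8 (mod 220).
Verify: 8 mod 11 = 8 ✓, 8 mod 4 = 0 ✓, 8 mod 5 = 3 ✓.

x ≡ 8 (mod 220).


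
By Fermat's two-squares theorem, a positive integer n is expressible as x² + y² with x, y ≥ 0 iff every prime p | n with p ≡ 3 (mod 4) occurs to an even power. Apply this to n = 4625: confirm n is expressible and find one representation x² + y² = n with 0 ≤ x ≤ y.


Step 1: Factor n = 4625 = 5^3 · 37.
Step 2: Check the mod-4 condition on each prime factor: 5 ≡ 1 (mod 4), exponent 3; 37 ≡ 1 (mod 4), exponent 1.
All primes ≡ 3 (mod 4) appear to even exponent (or don't appear), so by the two-squares theorem n IS expressible as a sum of two squares.
Step 3: Build a representation. Group n = k² · m with k = 5 and m = 5 · 37 = 185 (a product of primes ≡ 1 (mod 4)); a representation of m scales to one of n via (k·x)² + (k·y)² = k²(x² + y²). Each prime p ≡ 1 (mod 4) is itself a sum of two squares; find a² by testing p − a² for a perfect square:
  5: 5 − 1² = 4 = 2² ⇒ 5 = 1² + 2².
  37: 37 − 1² = 36 = 6² ⇒ 37 = 1² + 6².
  Combine using the Brahmagupta–Fibonacci identity (a² + b²)(c² + d²) = (ac − bd)² + (ad + bc)² = (ac + bd)² + (ad − bc)²:
  5 · 37 = 185: from (1² + 2²)(1² + 6²), take (1·1 − 2·6, 1·6 + 2·1) = (1 − 12, 6 + 2) = (-11, 8); dropping signs (only squares matter) gives (11, 8); check 11² + 8² = 121 + 64 = 185 ✓.
  Scale by k = 5: (5·11, 5·8) = (55, 40).
Step 4: Order so x ≤ y and verify: 40² + 55² = 1600 + 3025 = 4625 = n. ✓

n = 4625 = 40² + 55² (one valid representation with x ≤ y).


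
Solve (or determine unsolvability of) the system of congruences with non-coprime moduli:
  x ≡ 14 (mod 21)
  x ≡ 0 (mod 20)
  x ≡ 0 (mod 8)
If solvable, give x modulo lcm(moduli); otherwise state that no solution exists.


Moduli 21, 20, 8 are not pairwise coprime, so CRT works modulo lcm(m_i) when all pairwise compatibility conditions hold.
Pairwise compatibility: gcd(m_i, m_j) must divide a_i - a_j for every pair.
Merge one congruence at a time:
  Start: x ≡ 14 (mod 21).
  Combine with x ≡ 0 (mod 20): gcd(21, 20) = 1; 0 - 14 = -14, which IS divisible by 1, so compatible.
    Write x = 14 + 21·t and substitute into x ≡ 0 (mod 20): 21·t ≡ 0 − 14 = -14 (mod 20).
    Reduce coefficients mod 20: 1·t ≡ 6 (mod 20).
    So t ≡ 6 (mod 20).
    Then x = 14 + 21·6 = 140, valid modulo lcm(21, 20) = 420: x ≡ 140 (mod 420).
  Combine with x ≡ 0 (mod 8): gcd(420, 8) = 4; 0 - 140 = -140, which IS divisible by 4, so compatible.
    Write x = 140 + 420·t and substitute into x ≡ 0 (mod 8): 420·t ≡ 0 − 140 = -140 (mod 8).
    Divide the congruence (and modulus) by g = 4: 105·t ≡ -35 (mod 2).
    Reduce coefficients mod 2: 1·t ≡ 1 (mod 2).
    So t ≡ 1 (mod 2).
    Then x = 140 + 420·1 = 560, valid modulo lcm(420, 8) = 840: x ≡ 560 (mod 840).
Verify: 560 mod 21 = 14, 560 mod 20 = 0, 560 mod 8 = 0.

x ≡ 560 (mod 840).


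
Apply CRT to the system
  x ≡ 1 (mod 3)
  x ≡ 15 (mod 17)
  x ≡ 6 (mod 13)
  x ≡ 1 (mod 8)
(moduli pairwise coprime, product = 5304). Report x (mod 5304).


Product of moduli M = 3 · 17 · 13 · 8 = 5304.
Merge one congruence at a time:
  Start: x ≡ 1 (mod 3).
  Combine with x ≡ 15 (mod 17); new modulus lcm = 51.
    Write x = 1 + 3·t and substitute into x ≡ 15 (mod 17): 3·t ≡ 15 − 1 = 14 (mod 17).
    The inverse of 3 mod 17 is 6 (since 3·6 = 18 = 1·17 + 1), so t ≡ 6·14 = 84 ≡ 16 (mod 17).
    Then x = 1 + 3·16 = 49, valid modulo lcm(3, 17) = 51: x ≡ 49 (mod 51).
  Combine with x ≡ 6 (mod 13); new modulus lcm = 663.
    Write x = 49 + 51·t and substitute into x ≡ 6 (mod 13): 51·t ≡ 6 − 49 = -43 (mod 13).
    Reduce coefficients mod 13: 12·t ≡ 9 (mod 13).
    The inverse of 12 mod 13 is 12 (since 12·12 = 144 = 11·13 + 1), so t ≡ 12·9 = 108 ≡ 4 (mod 13).
    Then x = 49 + 51·4 = 253, valid modulo lcm(51, 13) = 663: x ≡ 253 (mod 663).
  Combine with x ≡ 1 (mod 8); new modulus lcm = 5304.
    Write x = 253 + 663·t and substitute into x ≡ 1 (mod 8): 663·t ≡ 1 − 253 = -252 (mod 8).
    Reduce coefficients mod 8: 7·t ≡ 4 (mod 8).
    The inverse of 7 mod 8 is 7 (since 7·7 = 49 = 6·8 + 1), so t ≡ 7·4 = 28 ≡ 4 (mod 8).
    Then x = 253 + 663·4 = 2905, valid modulo lcm(663, 8) = 5304: x ≡ 2905 (mod 5304).
Verify against each original: 2905 mod 3 = 1, 2905 mod 17 = 15, 2905 mod 13 = 6, 2905 mod 8 = 1.

x ≡ 2905 (mod 5304).


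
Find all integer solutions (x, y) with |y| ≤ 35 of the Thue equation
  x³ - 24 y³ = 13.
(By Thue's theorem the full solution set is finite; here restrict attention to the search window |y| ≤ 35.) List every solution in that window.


The equation is x³ - 24y³ = 13. For fixed y, x³ = 24·y³ + 13, so a solution requires the RHS to be a perfect cube.
Strategy: iterate y from -35 to 35, compute RHS = 24·y³ + 13, and check whether it is a (positive or negative) perfect cube.
Check small values of y:
  y = 0: RHS = 13 is not a perfect cube.
  y = 1: RHS = 37 is not a perfect cube.
  y = -1: RHS = -11 is not a perfect cube.
  y = 2: RHS = 205 is not a perfect cube.
  y = -2: RHS = -179 is not a perfect cube.
  y = 3: RHS = 661 is not a perfect cube.
  y = -3: RHS = -635 is not a perfect cube.
Continuing the search up to |y| = 35 finds no solutions either.
No (x, y) in the scanned range satisfies the equation.

No integer solutions with |y| ≤ 35.


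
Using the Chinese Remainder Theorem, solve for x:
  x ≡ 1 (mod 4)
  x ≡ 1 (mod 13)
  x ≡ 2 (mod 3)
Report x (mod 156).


Moduli 4, 13, 3 are pairwise coprime; by CRT there is a unique solution modulo M = 4 · 13 · 3 = 156.
Solve pairwise, accumulating the modulus:
  Start with x ≡ 1 (mod 4).
  Combine with x ≡ 1 (mod 13): since gcd(4, 13) = 1, we get a unique residue mod 52.
    Write x = 1 + 4·t and substitute into x ≡ 1 (mod 13): 4·t ≡ 1 − 1 = 0 (mod 13).
    The inverse of 4 mod 13 is 10 (since 4·10 = 40 = 3·13 + 1), so t ≡ 10·0 = 0 ≡ 0 (mod 13).
    Then x = 1 + 4·0 = 1, valid modulo lcm(4, 13) = 52: x ≡ 1 (mod 52).
  Combine with x ≡ 2 (mod 3): since gcd(52, 3) = 1, we get a unique residue mod 156.
    Write x = 1 + 52·t and substitute into x ≡ 2 (mod 3): 52·t ≡ 2 − 1 = 1 (mod 3).
    Reduce coefficients mod 3: 1·t ≡ 1 (mod 3).
    So t ≡ 1 (mod 3).
    Then x = 1 + 52·1 = 53, valid modulo lcm(52, 3) = 156: x ≡ 53 (mod 156).
Verify: 53 mod 4 = 1 ✓, 53 mod 13 = 1 ✓, 53 mod 3 = 2 ✓.

x ≡ 53 (mod 156).


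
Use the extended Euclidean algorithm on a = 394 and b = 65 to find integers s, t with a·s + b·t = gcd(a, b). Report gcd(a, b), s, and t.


Euclidean algorithm on (394, 65) — divide until remainder is 0:
  394 = 6 · 65 + 4
  65 = 16 · 4 + 1
  4 = 4 · 1 + 0
gcd(394, 65) = 1.
Track Bezout coefficients alongside the remainders: start with r₀ = 394 = a·1 + b·0 (s = 1, t = 0) and r₁ = 65 = a·0 + b·1 (s = 0, t = 1); each new remainder r_{k+1} = r_{k-1} − q_k·r_k inherits s_{k+1} = s_{k-1} − q_k·s_k, t_{k+1} = t_{k-1} − q_k·t_k, so r_k = a·s_k + b·t_k at every step:
  q = 6: r = 4, s = 1 − 6·0 = 1, t = 0 − 6·1 = -6  (check: 394·1 + 65·(-6) = 4)
  q = 16: r = 1, s = 0 − 16·1 = -16, t = 1 − 16·(-6) = 97  (check: 394·(-16) + 65·97 = 1)
The row with r = 1 (the gcd) gives the Bezout coefficients s = -16, t = 97.
Result: 394 · (-16) + 65 · (97) = 1.

gcd(394, 65) = 1; s = -16, t = 97 (check: 394·(-16) + 65·97 = 1).


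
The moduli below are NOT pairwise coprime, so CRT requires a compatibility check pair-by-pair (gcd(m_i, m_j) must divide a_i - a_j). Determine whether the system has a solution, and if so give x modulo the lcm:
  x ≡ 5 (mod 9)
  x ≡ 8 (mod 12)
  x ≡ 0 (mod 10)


Moduli 9, 12, 10 are not pairwise coprime, so CRT works modulo lcm(m_i) when all pairwise compatibility conditions hold.
Pairwise compatibility: gcd(m_i, m_j) must divide a_i - a_j for every pair.
Merge one congruence at a time:
  Start: x ≡ 5 (mod 9).
  Combine with x ≡ 8 (mod 12): gcd(9, 12) = 3; 8 - 5 = 3, which IS divisible by 3, so compatible.
    Write x = 5 + 9·t and substitute into x ≡ 8 (mod 12): 9·t ≡ 8 − 5 = 3 (mod 12).
    Divide the congruence (and modulus) by g = 3: 3·t ≡ 1 (mod 4).
    The inverse of 3 mod 4 is 3 (since 3·3 = 9 = 2·4 + 1), so t ≡ 3·1 = 3 ≡ 3 (mod 4).
    Then x = 5 + 9·3 = 32, valid modulo lcm(9, 12) = 36: x ≡ 32 (mod 36).
  Combine with x ≡ 0 (mod 10): gcd(36, 10) = 2; 0 - 32 = -32, which IS divisible by 2, so compatible.
    Write x = 32 + 36·t and substitute into x ≡ 0 (mod 10): 36·t ≡ 0 − 32 = -32 (mod 10).
    Divide the congruence (and modulus) by g = 2: 18·t ≡ -16 (mod 5).
    Reduce coefficients mod 5: 3·t ≡ 4 (mod 5).
    The inverse of 3 mod 5 is 2 (since 3·2 = 6 = 1·5 + 1), so t ≡ 2·4 = 8 ≡ 3 (mod 5).
    Then x = 32 + 36·3 = 140, valid modulo lcm(36, 10) = 180: x ≡ 140 (mod 180).
Verify: 140 mod 9 = 5, 140 mod 12 = 8, 140 mod 10 = 0.

x ≡ 140 (mod 180).


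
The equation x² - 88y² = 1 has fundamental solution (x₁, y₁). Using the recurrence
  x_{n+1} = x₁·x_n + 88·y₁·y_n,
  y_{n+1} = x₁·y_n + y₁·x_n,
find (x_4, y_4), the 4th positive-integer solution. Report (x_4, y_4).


Step 1: Find the fundamental solution (x₁, y₁) of x² - 88y² = 1.
  Expand √88 as a continued fraction. a₀ = ⌊√88⌋ = 9; iterate m_{k+1} = d_k·a_k − m_k, d_{k+1} = (88 − m_{k+1}²)/d_k, a_{k+1} = ⌊(a₀ + m_{k+1})/d_{k+1}⌋ (starting m₀ = 0, d₀ = 1), with convergents p_k = a_k·p_{k-1} + p_{k-2}, q_k = a_k·q_{k-1} + q_{k-2} (p₋₁ = 1, q₋₁ = 0):
  k = 0: a₀ = 9; p₀/q₀ = 9/1; p₀² − 88·q₀² = 81 − 88 = -7.
  k = 1: m = 9, d = 7, a = ⌊(9 + 9)/7⌋ = 2; p/q = (2·9 + 1)/(2·1 + 0) = 19/2; p² − 88·q² = 361 − 352 = 9.
  k = 2: m = 5, d = 9, a = ⌊(9 + 5)/9⌋ = 1; p/q = (1·19 + 9)/(1·2 + 1) = 28/3; p² − 88·q² = 784 − 792 = -8.
  k = 3: m = 4, d = 8, a = ⌊(9 + 4)/8⌋ = 1; p/q = (1·28 + 19)/(1·3 + 2) = 47/5; p² − 88·q² = 2209 − 2200 = 9.
  k = 4: m = 4, d = 9, a = ⌊(9 + 4)/9⌋ = 1; p/q = (1·47 + 28)/(1·5 + 3) = 75/8; p² − 88·q² = 5625 − 5632 = -7.
  k = 5: m = 5, d = 7, a = ⌊(9 + 5)/7⌋ = 2; p/q = (2·75 + 47)/(2·8 + 5) = 197/21; p² − 88·q² = 38809 − 38808 = 1.
  The first convergent with p² − 88·q² = 1 gives the fundamental solution (x₁, y₁) = (197, 21).
Step 2: Apply the recurrence (x_{n+1}, y_{n+1}) = (x₁x_n + 88y₁y_n, x₁y_n + y₁x_n) repeatedly.
  From (x_1, y_1) = (197, 21): x_2 = 197·197 + 88·21·21 = 77617; y_2 = 197·21 + 21·197 = 8274.
  From (x_2, y_2) = (77617, 8274): x_3 = 197·77617 + 88·21·8274 = 30580901; y_3 = 197·8274 + 21·77617 = 3259935.
  From (x_3, y_3) = (30580901, 3259935): x_4 = 197·30580901 + 88·21·3259935 = 12048797377; y_4 = 197·3259935 + 21·30580901 = 1284406116.
Step 3: Verify x_4² - 88·y_4² = 145173518232002080129 - 145173518232002080128 = 1 (should be 1). ✓

(x_1, y_1) = (197, 21); (x_4, y_4) = (12048797377, 1284406116).


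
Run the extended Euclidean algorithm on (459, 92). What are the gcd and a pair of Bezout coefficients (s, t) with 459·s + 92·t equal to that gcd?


Euclidean algorithm on (459, 92) — divide until remainder is 0:
  459 = 4 · 92 + 91
  92 = 1 · 91 + 1
  91 = 91 · 1 + 0
gcd(459, 92) = 1.
Track Bezout coefficients alongside the remainders: start with r₀ = 459 = a·1 + b·0 (s = 1, t = 0) and r₁ = 92 = a·0 + b·1 (s = 0, t = 1); each new remainder r_{k+1} = r_{k-1} − q_k·r_k inherits s_{k+1} = s_{k-1} − q_k·s_k, t_{k+1} = t_{k-1} − q_k·t_k, so r_k = a·s_k + b·t_k at every step:
  q = 4: r = 91, s = 1 − 4·0 = 1, t = 0 − 4·1 = -4  (check: 459·1 + 92·(-4) = 91)
  q = 1: r = 1, s = 0 − 1·1 = -1, t = 1 − 1·(-4) = 5  (check: 459·(-1) + 92·5 = 1)
The row with r = 1 (the gcd) gives the Bezout coefficients s = -1, t = 5.
Result: 459 · (-1) + 92 · (5) = 1.

gcd(459, 92) = 1; s = -1, t = 5 (check: 459·(-1) + 92·5 = 1).


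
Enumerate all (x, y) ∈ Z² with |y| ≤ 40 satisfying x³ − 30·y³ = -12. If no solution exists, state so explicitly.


The equation is x³ - 30y³ = -12. For fixed y, x³ = 30·y³ − 12, so a solution requires the RHS to be a perfect cube.
Strategy: iterate y from -40 to 40, compute RHS = 30·y³ − 12, and check whether it is a (positive or negative) perfect cube.
Check small values of y:
  y = 0: RHS = -12 is not a perfect cube.
  y = 1: RHS = 18 is not a perfect cube.
  y = -1: RHS = -42 is not a perfect cube.
  y = 2: RHS = 228 is not a perfect cube.
  y = -2: RHS = -252 is not a perfect cube.
  y = 3: RHS = 798 is not a perfect cube.
  y = -3: RHS = -822 is not a perfect cube.
Continuing the search up to |y| = 40 finds no solutions either.
No (x, y) in the scanned range satisfies the equation.

No integer solutions with |y| ≤ 40.


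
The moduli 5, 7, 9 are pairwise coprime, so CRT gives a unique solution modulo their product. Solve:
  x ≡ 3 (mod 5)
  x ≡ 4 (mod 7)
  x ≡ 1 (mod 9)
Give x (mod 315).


Moduli 5, 7, 9 are pairwise coprime; by CRT there is a unique solution modulo M = 5 · 7 · 9 = 315.
Solve pairwise, accumulating the modulus:
  Start with x ≡ 3 (mod 5).
  Combine with x ≡ 4 (mod 7): since gcd(5, 7) = 1, we get a unique residue mod 35.
    Write x = 3 + 5·t and substitute into x ≡ 4 (mod 7): 5·t ≡ 4 − 3 = 1 (mod 7).
    The inverse of 5 mod 7 is 3 (since 5·3 = 15 = 2·7 + 1), so t ≡ 3·1 = 3 ≡ 3 (mod 7).
    Then x = 3 + 5·3 = 18, valid modulo lcm(5, 7) = 35: x ≡ 18 (mod 35).
  Combine with x ≡ 1 (mod 9): since gcd(35, 9) = 1, we get a unique residue mod 315.
    Write x = 18 + 35·t and substitute into x ≡ 1 (mod 9): 35·t ≡ 1 − 18 = -17 (mod 9).
    Reduce coefficients mod 9: 8·t ≡ 1 (mod 9).
    The inverse of 8 mod 9 is 8 (since 8·8 = 64 = 7·9 + 1), so t ≡ 8·1 = 8 ≡ 8 (mod 9).
    Then x = 18 + 35·8 = 298, valid modulo lcm(35, 9) = 315: x ≡ 298 (mod 315).
Verify: 298 mod 5 = 3 ✓, 298 mod 7 = 4 ✓, 298 mod 9 = 1 ✓.

x ≡ 298 (mod 315).


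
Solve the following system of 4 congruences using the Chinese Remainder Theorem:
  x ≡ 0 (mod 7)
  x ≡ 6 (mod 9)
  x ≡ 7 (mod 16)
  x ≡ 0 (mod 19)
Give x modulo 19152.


Product of moduli M = 7 · 9 · 16 · 19 = 19152.
Merge one congruence at a time:
  Start: x ≡ 0 (mod 7).
  Combine with x ≡ 6 (mod 9); new modulus lcm = 63.
    Write x = 0 + 7·t and substitute into x ≡ 6 (mod 9): 7·t ≡ 6 − 0 = 6 (mod 9).
    The inverse of 7 mod 9 is 4 (since 7·4 = 28 = 3·9 + 1), so t ≡ 4·6 = 24 ≡ 6 (mod 9).
    Then x = 0 + 7·6 = 42, valid modulo lcm(7, 9) = 63: x ≡ 42 (mod 63).
  Combine with x ≡ 7 (mod 16); new modulus lcm = 1008.
    Write x = 42 + 63·t and substitute into x ≡ 7 (mod 16): 63·t ≡ 7 − 42 = -35 (mod 16).
    Reduce coefficients mod 16: 15·t ≡ 13 (mod 16).
    The inverse of 15 mod 16 is 15 (since 15·15 = 225 = 14·16 + 1), so t ≡ 15·13 = 195 ≡ 3 (mod 16).
    Then x = 42 + 63·3 = 231, valid modulo lcm(63, 16) = 1008: x ≡ 231 (mod 1008).
  Combine with x ≡ 0 (mod 19); new modulus lcm = 19152.
    Write x = 231 + 1008·t and substitute into x ≡ 0 (mod 19): 1008·t ≡ 0 − 231 = -231 (mod 19).
    Reduce coefficients mod 19: 1·t ≡ 16 (mod 19).
    So t ≡ 16 (mod 19).
    Then x = 231 + 1008·16 = 16359, valid modulo lcm(1008, 19) = 19152: x ≡ 16359 (mod 19152).
Verify against each original: 16359 mod 7 = 0, 16359 mod 9 = 6, 16359 mod 16 = 7, 16359 mod 19 = 0.

x ≡ 16359 (mod 19152).


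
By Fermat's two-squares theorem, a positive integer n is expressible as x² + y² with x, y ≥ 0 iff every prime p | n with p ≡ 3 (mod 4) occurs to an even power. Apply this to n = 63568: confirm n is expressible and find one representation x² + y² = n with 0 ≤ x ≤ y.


Step 1: Factor n = 63568 = 2^4 · 29 · 137.
Step 2: Check the mod-4 condition on each prime factor: 2 = 2 (special); 29 ≡ 1 (mod 4), exponent 1; 137 ≡ 1 (mod 4), exponent 1.
All primes ≡ 3 (mod 4) appear to even exponent (or don't appear), so by the two-squares theorem n IS expressible as a sum of two squares.
Step 3: Build a representation. Group n = k² · m with k = 4 and m = 29 · 137 = 3973 (a product of primes ≡ 1 (mod 4)); a representation of m scales to one of n via (k·x)² + (k·y)² = k²(x² + y²). Each prime p ≡ 1 (mod 4) is itself a sum of two squares; find a² by testing p − a² for a perfect square:
  29: 29 − 1² = 28, 29 − 2² = 25 = 5² ⇒ 29 = 2² + 5².
  137: 137 − 1² = 136, 137 − 2² = 133, 137 − 3² = 128, 137 − 4² = 121 = 11² ⇒ 137 = 4² + 11².
  Combine using the Brahmagupta–Fibonacci identity (a² + b²)(c² + d²) = (ac − bd)² + (ad + bc)² = (ac + bd)² + (ad − bc)²:
  29 · 137 = 3973: from (2² + 5²)(4² + 11²), take (2·4 − 5·11, 2·11 + 5·4) = (8 − 55, 22 + 20) = (-47, 42); dropping signs (only squares matter) gives (47, 42); check 47² + 42² = 2209 + 1764 = 3973 ✓.
  Scale by k = 4: (4·47, 4·42) = (188, 168).
Step 4: Order so x ≤ y and verify: 168² + 188² = 28224 + 35344 = 63568 = n. ✓

n = 63568 = 168² + 188² (one valid representation with x ≤ y).


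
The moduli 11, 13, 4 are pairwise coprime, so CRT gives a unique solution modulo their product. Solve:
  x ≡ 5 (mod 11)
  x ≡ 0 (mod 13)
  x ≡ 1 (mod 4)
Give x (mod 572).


Moduli 11, 13, 4 are pairwise coprime; by CRT there is a unique solution modulo M = 11 · 13 · 4 = 572.
Solve pairwise, accumulating the modulus:
  Start with x ≡ 5 (mod 11).
  Combine with x ≡ 0 (mod 13): since gcd(11, 13) = 1, we get a unique residue mod 143.
    Write x = 5 + 11·t and substitute into x ≡ 0 (mod 13): 11·t ≡ 0 − 5 = -5 (mod 13).
    Reduce coefficients mod 13: 11·t ≡ 8 (mod 13).
    The inverse of 11 mod 13 is 6 (since 11·6 = 66 = 5·13 + 1), so t ≡ 6·8 = 48 ≡ 9 (mod 13).
    Then x = 5 + 11·9 = 104, valid modulo lcm(11, 13) = 143: x ≡ 104 (mod 143).
  Combine with x ≡ 1 (mod 4): since gcd(143, 4) = 1, we get a unique residue mod 572.
    Write x = 104 + 143·t and substitute into x ≡ 1 (mod 4): 143·t ≡ 1 − 104 = -103 (mod 4).
    Reduce coefficients mod 4: 3·t ≡ 1 (mod 4).
    The inverse of 3 mod 4 is 3 (since 3·3 = 9 = 2·4 + 1), so t ≡ 3·1 = 3 ≡ 3 (mod 4).
    Then x = 104 + 143·3 = 533, valid modulo lcm(143, 4) = 572: x ≡ 533 (mod 572).
Verify: 533 mod 11 = 5 ✓, 533 mod 13 = 0 ✓, 533 mod 4 = 1 ✓.

x ≡ 533 (mod 572).


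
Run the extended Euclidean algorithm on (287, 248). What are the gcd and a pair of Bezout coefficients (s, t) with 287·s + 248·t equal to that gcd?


Euclidean algorithm on (287, 248) — divide until remainder is 0:
  287 = 1 · 248 + 39
  248 = 6 · 39 + 14
  39 = 2 · 14 + 11
  14 = 1 · 11 + 3
  11 = 3 · 3 + 2
  3 = 1 · 2 + 1
  2 = 2 · 1 + 0
gcd(287, 248) = 1.
Track Bezout coefficients alongside the remainders: start with r₀ = 287 = a·1 + b·0 (s = 1, t = 0) and r₁ = 248 = a·0 + b·1 (s = 0, t = 1); each new remainder r_{k+1} = r_{k-1} − q_k·r_k inherits s_{k+1} = s_{k-1} − q_k·s_k, t_{k+1} = t_{k-1} − q_k·t_k, so r_k = a·s_k + b·t_k at every step:
  q = 1: r = 39, s = 1 − 1·0 = 1, t = 0 − 1·1 = -1  (check: 287·1 + 248·(-1) = 39)
  q = 6: r = 14, s = 0 − 6·1 = -6, t = 1 − 6·(-1) = 7  (check: 287·(-6) + 248·7 = 14)
  q = 2: r = 11, s = 1 − 2·(-6) = 13, t = -1 − 2·7 = -15  (check: 287·13 + 248·(-15) = 11)
  q = 1: r = 3, s = -6 − 1·13 = -19, t = 7 − 1·(-15) = 22  (check: 287·(-19) + 248·22 = 3)
  q = 3: r = 2, s = 13 − 3·(-19) = 70, t = -15 − 3·22 = -81  (check: 287·70 + 248·(-81) = 2)
  q = 1: r = 1, s = -19 − 1·70 = -89, t = 22 − 1·(-81) = 103  (check: 287·(-89) + 248·103 = 1)
The row with r = 1 (the gcd) gives the Bezout coefficients s = -89, t = 103.
Result: 287 · (-89) + 248 · (103) = 1.

gcd(287, 248) = 1; s = -89, t = 103 (check: 287·(-89) + 248·103 = 1).


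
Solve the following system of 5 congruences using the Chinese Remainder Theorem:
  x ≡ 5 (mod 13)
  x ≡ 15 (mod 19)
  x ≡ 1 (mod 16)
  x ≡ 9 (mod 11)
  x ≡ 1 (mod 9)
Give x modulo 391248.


Product of moduli M = 13 · 19 · 16 · 11 · 9 = 391248.
Merge one congruence at a time:
  Start: x ≡ 5 (mod 13).
  Combine with x ≡ 15 (mod 19); new modulus lcm = 247.
    Write x = 5 + 13·t and substitute into x ≡ 15 (mod 19): 13·t ≡ 15 − 5 = 10 (mod 19).
    The inverse of 13 mod 19 is 3 (since 13·3 = 39 = 2·19 + 1), so t ≡ 3·10 = 30 ≡ 11 (mod 19).
    Then x = 5 + 13·11 = 148, valid modulo lcm(13, 19) = 247: x ≡ 148 (mod 247).
  Combine with x ≡ 1 (mod 16); new modulus lcm = 3952.
    Write x = 148 + 247·t and substitute into x ≡ 1 (mod 16): 247·t ≡ 1 − 148 = -147 (mod 16).
    Reduce coefficients mod 16: 7·t ≡ 13 (mod 16).
    The inverse of 7 mod 16 is 7 (since 7·7 = 49 = 3·16 + 1), so t ≡ 7·13 = 91 ≡ 11 (mod 16).
    Then x = 148 + 247·11 = 2865, valid modulo lcm(247, 16) = 3952: x ≡ 2865 (mod 3952).
  Combine with x ≡ 9 (mod 11); new modulus lcm = 43472.
    Write x = 2865 + 3952·t and substitute into x ≡ 9 (mod 11): 3952·t ≡ 9 − 2865 = -2856 (mod 11).
    Reduce coefficients mod 11: 3·t ≡ 4 (mod 11).
    The inverse of 3 mod 11 is 4 (since 3·4 = 12 = 1·11 + 1), so t ≡ 4·4 = 16 ≡ 5 (mod 11).
    Then x = 2865 + 3952·5 = 22625, valid modulo lcm(3952, 11) = 43472: x ≡ 22625 (mod 43472).
  Combine with x ≡ 1 (mod 9); new modulus lcm = 391248.
    Write x = 22625 + 43472·t and substitute into x ≡ 1 (mod 9): 43472·t ≡ 1 − 22625 = -22624 (mod 9).
    Reduce coefficients mod 9: 2·t ≡ 2 (mod 9).
    The inverse of 2 mod 9 is 5 (since 2·5 = 10 = 1·9 + 1), so t ≡ 5·2 = 10 ≡ 1 (mod 9).
    Then x = 22625 + 43472·1 = 66097, valid modulo lcm(43472, 9) = 391248: x ≡ 66097 (mod 391248).
Verify against each original: 66097 mod 13 = 5, 66097 mod 19 = 15, 66097 mod 16 = 1, 66097 mod 11 = 9, 66097 mod 9 = 1.

x ≡ 66097 (mod 391248).


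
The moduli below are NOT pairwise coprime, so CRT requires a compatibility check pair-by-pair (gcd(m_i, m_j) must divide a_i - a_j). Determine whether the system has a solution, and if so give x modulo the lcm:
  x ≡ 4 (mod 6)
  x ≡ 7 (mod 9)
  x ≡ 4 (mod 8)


Moduli 6, 9, 8 are not pairwise coprime, so CRT works modulo lcm(m_i) when all pairwise compatibility conditions hold.
Pairwise compatibility: gcd(m_i, m_j) must divide a_i - a_j for every pair.
Merge one congruence at a time:
  Start: x ≡ 4 (mod 6).
  Combine with x ≡ 7 (mod 9): gcd(6, 9) = 3; 7 - 4 = 3, which IS divisible by 3, so compatible.
    Write x = 4 + 6·t and substitute into x ≡ 7 (mod 9): 6·t ≡ 7 − 4 = 3 (mod 9).
    Divide the congruence (and modulus) by g = 3: 2·t ≡ 1 (mod 3).
    The inverse of 2 mod 3 is 2 (since 2·2 = 4 = 1·3 + 1), so t ≡ 2·1 = 2 ≡ 2 (mod 3).
    Then x = 4 + 6·2 = 16, valid modulo lcm(6, 9) = 18: x ≡ 16 (mod 18).
  Combine with x ≡ 4 (mod 8): gcd(18, 8) = 2; 4 - 16 = -12, which IS divisible by 2, so compatible.
    Write x = 16 + 18·t and substitute into x ≡ 4 (mod 8): 18·t ≡ 4 − 16 = -12 (mod 8).
    Divide the congruence (and modulus) by g = 2: 9·t ≡ -6 (mod 4).
    Reduce coefficients mod 4: 1·t ≡ 2 (mod 4).
    So t ≡ 2 (mod 4).
    Then x = 16 + 18·2 = 52, valid modulo lcm(18, 8) = 72: x ≡ 52 (mod 72).
Verify: 52 mod 6 = 4, 52 mod 9 = 7, 52 mod 8 = 4.

x ≡ 52 (mod 72).


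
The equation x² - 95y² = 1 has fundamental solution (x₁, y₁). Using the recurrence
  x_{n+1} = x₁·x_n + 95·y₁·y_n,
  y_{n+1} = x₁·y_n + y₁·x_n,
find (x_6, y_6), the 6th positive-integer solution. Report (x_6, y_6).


Step 1: Find the fundamental solution (x₁, y₁) of x² - 95y² = 1.
  Expand √95 as a continued fraction. a₀ = ⌊√95⌋ = 9; iterate m_{k+1} = d_k·a_k − m_k, d_{k+1} = (95 − m_{k+1}²)/d_k, a_{k+1} = ⌊(a₀ + m_{k+1})/d_{k+1}⌋ (starting m₀ = 0, d₀ = 1), with convergents p_k = a_k·p_{k-1} + p_{k-2}, q_k = a_k·q_{k-1} + q_{k-2} (p₋₁ = 1, q₋₁ = 0):
  k = 0: a₀ = 9; p₀/q₀ = 9/1; p₀² − 95·q₀² = 81 − 95 = -14.
  k = 1: m = 9, d = 14, a = ⌊(9 + 9)/14⌋ = 1; p/q = (1·9 + 1)/(1·1 + 0) = 10/1; p² − 95·q² = 100 − 95 = 5.
  k = 2: m = 5, d = 5, a = ⌊(9 + 5)/5⌋ = 2; p/q = (2·10 + 9)/(2·1 + 1) = 29/3; p² − 95·q² = 841 − 855 = -14.
  k = 3: m = 5, d = 14, a = ⌊(9 + 5)/14⌋ = 1; p/q = (1·29 + 10)/(1·3 + 1) = 39/4; p² − 95·q² = 1521 − 1520 = 1.
  The first convergent with p² − 95·q² = 1 gives the fundamental solution (x₁, y₁) = (39, 4).
Step 2: Apply the recurrence (x_{n+1}, y_{n+1}) = (x₁x_n + 95y₁y_n, x₁y_n + y₁x_n) repeatedly.
  From (x_1, y_1) = (39, 4): x_2 = 39·39 + 95·4·4 = 3041; y_2 = 39·4 + 4·39 = 312.
  From (x_2, y_2) = (3041, 312): x_3 = 39·3041 + 95·4·312 = 237159; y_3 = 39·312 + 4·3041 = 24332.
  From (x_3, y_3) = (237159, 24332): x_4 = 39·237159 + 95·4·24332 = 18495361; y_4 = 39·24332 + 4·237159 = 1897584.
  From (x_4, y_4) = (18495361, 1897584): x_5 = 39·18495361 + 95·4·1897584 = 1442400999; y_5 = 39·1897584 + 4·18495361 = 147987220.
  From (x_5, y_5) = (1442400999, 147987220): x_6 = 39·1442400999 + 95·4·147987220 = 112488782561; y_6 = 39·147987220 + 4·1442400999 = 11541105576.
Step 3: Verify x_6² - 95·y_6² = 12653726202055937718721 - 12653726202055937718720 = 1 (should be 1). ✓

(x_1, y_1) = (39, 4); (x_6, y_6) = (112488782561, 11541105576).


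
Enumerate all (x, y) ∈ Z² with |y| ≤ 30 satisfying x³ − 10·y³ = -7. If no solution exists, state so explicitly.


The equation is x³ - 10y³ = -7. For fixed y, x³ = 10·y³ − 7, so a solution requires the RHS to be a perfect cube.
Strategy: iterate y from -30 to 30, compute RHS = 10·y³ − 7, and check whether it is a (positive or negative) perfect cube.
Check small values of y:
  y = 0: RHS = -7 is not a perfect cube.
  y = 1: RHS = 3 is not a perfect cube.
  y = -1: RHS = -17 is not a perfect cube.
  y = 2: RHS = 73 is not a perfect cube.
  y = -2: RHS = -87 is not a perfect cube.
  y = 3: RHS = 263 is not a perfect cube.
  y = -3: RHS = -277 is not a perfect cube.
Continuing the search up to |y| = 30 finds no solutions either.
No (x, y) in the scanned range satisfies the equation.

No integer solutions with |y| ≤ 30.


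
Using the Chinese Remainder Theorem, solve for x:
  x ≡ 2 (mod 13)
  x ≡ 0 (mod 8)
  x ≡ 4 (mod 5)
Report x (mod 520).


Moduli 13, 8, 5 are pairwise coprime; by CRT there is a unique solution modulo M = 13 · 8 · 5 = 520.
Solve pairwise, accumulating the modulus:
  Start with x ≡ 2 (mod 13).
  Combine with x ≡ 0 (mod 8): since gcd(13, 8) = 1, we get a unique residue mod 104.
    Write x = 2 + 13·t and substitute into x ≡ 0 (mod 8): 13·t ≡ 0 − 2 = -2 (mod 8).
    Reduce coefficients mod 8: 5·t ≡ 6 (mod 8).
    The inverse of 5 mod 8 is 5 (since 5·5 = 25 = 3·8 + 1), so t ≡ 5·6 = 30 ≡ 6 (mod 8).
    Then x = 2 + 13·6 = 80, valid modulo lcm(13, 8) = 104: x ≡ 80 (mod 104).
  Combine with x ≡ 4 (mod 5): since gcd(104, 5) = 1, we get a unique residue mod 520.
    Write x = 80 + 104·t and substitute into x ≡ 4 (mod 5): 104·t ≡ 4 − 80 = -76 (mod 5).
    Reduce coefficients mod 5: 4·t ≡ 4 (mod 5).
    The inverse of 4 mod 5 is 4 (since 4·4 = 16 = 3·5 + 1), so t ≡ 4·4 = 16 ≡ 1 (mod 5).
    Then x = 80 + 104·1 = 184, valid modulo lcm(104, 5) = 520: x ≡ 184 (mod 520).
Verify: 184 mod 13 = 2 ✓, 184 mod 8 = 0 ✓, 184 mod 5 = 4 ✓.

x ≡ 184 (mod 520).


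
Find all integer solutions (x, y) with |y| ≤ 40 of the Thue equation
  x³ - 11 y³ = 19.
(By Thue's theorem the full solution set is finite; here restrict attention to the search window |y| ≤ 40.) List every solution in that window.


The equation is x³ - 11y³ = 19. For fixed y, x³ = 11·y³ + 19, so a solution requires the RHS to be a perfect cube.
Strategy: iterate y from -40 to 40, compute RHS = 11·y³ + 19, and check whether it is a (positive or negative) perfect cube.
Check small values of y:
  y = 0: RHS = 19 is not a perfect cube.
  y = 1: RHS = 30 is not a perfect cube.
  y = -1: RHS = 8 = (2)³ ⇒ x = 2 works.
  y = 2: RHS = 107 is not a perfect cube.
  y = -2: RHS = -69 is not a perfect cube.
  y = 3: RHS = 316 is not a perfect cube.
  y = -3: RHS = -278 is not a perfect cube.
Continuing, at y = -9: RHS = -8000 = (-20)³ ⇒ x = -20 works.
Searching the remaining y in |y| ≤ 40 finds no further solutions.
Collected solutions: (2, -1), (-20, -9).

Solutions (with |y| ≤ 40): (2, -1), (-20, -9).


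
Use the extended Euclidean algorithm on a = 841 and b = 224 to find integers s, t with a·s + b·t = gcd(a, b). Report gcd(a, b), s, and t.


Euclidean algorithm on (841, 224) — divide until remainder is 0:
  841 = 3 · 224 + 169
  224 = 1 · 169 + 55
  169 = 3 · 55 + 4
  55 = 13 · 4 + 3
  4 = 1 · 3 + 1
  3 = 3 · 1 + 0
gcd(841, 224) = 1.
Track Bezout coefficients alongside the remainders: start with r₀ = 841 = a·1 + b·0 (s = 1, t = 0) and r₁ = 224 = a·0 + b·1 (s = 0, t = 1); each new remainder r_{k+1} = r_{k-1} − q_k·r_k inherits s_{k+1} = s_{k-1} − q_k·s_k, t_{k+1} = t_{k-1} − q_k·t_k, so r_k = a·s_k + b·t_k at every step:
  q = 3: r = 169, s = 1 − 3·0 = 1, t = 0 − 3·1 = -3  (check: 841·1 + 224·(-3) = 169)
  q = 1: r = 55, s = 0 − 1·1 = -1, t = 1 − 1·(-3) = 4  (check: 841·(-1) + 224·4 = 55)
  q = 3: r = 4, s = 1 − 3·(-1) = 4, t = -3 − 3·4 = -15  (check: 841·4 + 224·(-15) = 4)
  q = 13: r = 3, s = -1 − 13·4 = -53, t = 4 − 13·(-15) = 199  (check: 841·(-53) + 224·199 = 3)
  q = 1: r = 1, s = 4 − 1·(-53) = 57, t = -15 − 1·199 = -214  (check: 841·57 + 224·(-214) = 1)
The row with r = 1 (the gcd) gives the Bezout coefficients s = 57, t = -214.
Result: 841 · (57) + 224 · (-214) = 1.

gcd(841, 224) = 1; s = 57, t = -214 (check: 841·57 + 224·(-214) = 1).


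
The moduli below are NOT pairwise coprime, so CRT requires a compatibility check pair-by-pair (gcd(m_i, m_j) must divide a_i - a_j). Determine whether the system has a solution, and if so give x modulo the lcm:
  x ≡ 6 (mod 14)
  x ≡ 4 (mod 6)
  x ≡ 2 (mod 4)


Moduli 14, 6, 4 are not pairwise coprime, so CRT works modulo lcm(m_i) when all pairwise compatibility conditions hold.
Pairwise compatibility: gcd(m_i, m_j) must divide a_i - a_j for every pair.
Merge one congruence at a time:
  Start: x ≡ 6 (mod 14).
  Combine with x ≡ 4 (mod 6): gcd(14, 6) = 2; 4 - 6 = -2, which IS divisible by 2, so compatible.
    Write x = 6 + 14·t and substitute into x ≡ 4 (mod 6): 14·t ≡ 4 − 6 = -2 (mod 6).
    Divide the congruence (and modulus) by g = 2: 7·t ≡ -1 (mod 3).
    Reduce coefficients mod 3: 1·t ≡ 2 (mod 3).
    So t ≡ 2 (mod 3).
    Then x = 6 + 14·2 = 34, valid modulo lcm(14, 6) = 42: x ≡ 34 (mod 42).
  Combine with x ≡ 2 (mod 4): gcd(42, 4) = 2; 2 - 34 = -32, which IS divisible by 2, so compatible.
    Write x = 34 + 42·t and substitute into x ≡ 2 (mod 4): 42·t ≡ 2 − 34 = -32 (mod 4).
    Divide the congruence (and modulus) by g = 2: 21·t ≡ -16 (mod 2).
    Reduce coefficients mod 2: 1·t ≡ 0 (mod 2).
    So t ≡ 0 (mod 2).
    Then x = 34 + 42·0 = 34, valid modulo lcm(42, 4) = 84: x ≡ 34 (mod 84).
Verify: 34 mod 14 = 6, 34 mod 6 = 4, 34 mod 4 = 2.

x ≡ 34 (mod 84).


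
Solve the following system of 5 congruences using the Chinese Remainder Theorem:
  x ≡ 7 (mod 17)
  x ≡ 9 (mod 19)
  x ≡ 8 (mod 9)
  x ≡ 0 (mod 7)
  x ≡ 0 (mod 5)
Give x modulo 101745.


Product of moduli M = 17 · 19 · 9 · 7 · 5 = 101745.
Merge one congruence at a time:
  Start: x ≡ 7 (mod 17).
  Combine with x ≡ 9 (mod 19); new modulus lcm = 323.
    Write x = 7 + 17·t and substitute into x ≡ 9 (mod 19): 17·t ≡ 9 − 7 = 2 (mod 19).
    The inverse of 17 mod 19 is 9 (since 17·9 = 153 = 8·19 + 1), so t ≡ 9·2 = 18 ≡ 18 (mod 19).
    Then x = 7 + 17·18 = 313, valid modulo lcm(17, 19) = 323: x ≡ 313 (mod 323).
  Combine with x ≡ 8 (mod 9); new modulus lcm = 2907.
    Write x = 313 + 323·t and substitute into x ≡ 8 (mod 9): 323·t ≡ 8 − 313 = -305 (mod 9).
    Reduce coefficients mod 9: 8·t ≡ 1 (mod 9).
    The inverse of 8 mod 9 is 8 (since 8·8 = 64 = 7·9 + 1), so t ≡ 8·1 = 8 ≡ 8 (mod 9).
    Then x = 313 + 323·8 = 2897, valid modulo lcm(323, 9) = 2907: x ≡ 2897 (mod 2907).
  Combine with x ≡ 0 (mod 7); new modulus lcm = 20349.
    Write x = 2897 + 2907·t and substitute into x ≡ 0 (mod 7): 2907·t ≡ 0 − 2897 = -2897 (mod 7).
    Reduce coefficients mod 7: 2·t ≡ 1 (mod 7).
    The inverse of 2 mod 7 is 4 (since 2·4 = 8 = 1·7 + 1), so t ≡ 4·1 = 4 ≡ 4 (mod 7).
    Then x = 2897 + 2907·4 = 14525, valid modulo lcm(2907, 7) = 20349: x ≡ 14525 (mod 20349).
  Combine with x ≡ 0 (mod 5); new modulus lcm = 101745.
    Write x = 14525 + 20349·t and substitute into x ≡ 0 (mod 5): 20349·t ≡ 0 − 14525 = -14525 (mod 5).
    Reduce coefficients mod 5: 4·t ≡ 0 (mod 5).
    The inverse of 4 mod 5 is 4 (since 4·4 = 16 = 3·5 + 1), so t ≡ 4·0 = 0 ≡ 0 (mod 5).
    Then x = 14525 + 20349·0 = 14525, valid modulo lcm(20349, 5) = 101745: x ≡ 14525 (mod 101745).
Verify against each original: 14525 mod 17 = 7, 14525 mod 19 = 9, 14525 mod 9 = 8, 14525 mod 7 = 0, 14525 mod 5 = 0.

x ≡ 14525 (mod 101745).


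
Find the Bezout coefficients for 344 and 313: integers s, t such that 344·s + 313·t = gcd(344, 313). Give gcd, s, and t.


Euclidean algorithm on (344, 313) — divide until remainder is 0:
  344 = 1 · 313 + 31
  313 = 10 · 31 + 3
  31 = 10 · 3 + 1
  3 = 3 · 1 + 0
gcd(344, 313) = 1.
Track Bezout coefficients alongside the remainders: start with r₀ = 344 = a·1 + b·0 (s = 1, t = 0) and r₁ = 313 = a·0 + b·1 (s = 0, t = 1); each new remainder r_{k+1} = r_{k-1} − q_k·r_k inherits s_{k+1} = s_{k-1} − q_k·s_k, t_{k+1} = t_{k-1} − q_k·t_k, so r_k = a·s_k + b·t_k at every step:
  q = 1: r = 31, s = 1 − 1·0 = 1, t = 0 − 1·1 = -1  (check: 344·1 + 313·(-1) = 31)
  q = 10: r = 3, s = 0 − 10·1 = -10, t = 1 − 10·(-1) = 11  (check: 344·(-10) + 313·11 = 3)
  q = 10: r = 1, s = 1 − 10·(-10) = 101, t = -1 − 10·11 = -111  (check: 344·101 + 313·(-111) = 1)
The row with r = 1 (the gcd) gives the Bezout coefficients s = 101, t = -111.
Result: 344 · (101) + 313 · (-111) = 1.

gcd(344, 313) = 1; s = 101, t = -111 (check: 344·101 + 313·(-111) = 1).


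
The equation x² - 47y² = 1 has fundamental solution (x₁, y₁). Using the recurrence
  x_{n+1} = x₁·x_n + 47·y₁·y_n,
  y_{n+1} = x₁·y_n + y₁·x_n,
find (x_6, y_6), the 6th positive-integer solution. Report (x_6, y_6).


Step 1: Find the fundamental solution (x₁, y₁) of x² - 47y² = 1.
  Expand √47 as a continued fraction. a₀ = ⌊√47⌋ = 6; iterate m_{k+1} = d_k·a_k − m_k, d_{k+1} = (47 − m_{k+1}²)/d_k, a_{k+1} = ⌊(a₀ + m_{k+1})/d_{k+1}⌋ (starting m₀ = 0, d₀ = 1), with convergents p_k = a_k·p_{k-1} + p_{k-2}, q_k = a_k·q_{k-1} + q_{k-2} (p₋₁ = 1, q₋₁ = 0):
  k = 0: a₀ = 6; p₀/q₀ = 6/1; p₀² − 47·q₀² = 36 − 47 = -11.
  k = 1: m = 6, d = 11, a = ⌊(6 + 6)/11⌋ = 1; p/q = (1·6 + 1)/(1·1 + 0) = 7/1; p² − 47·q² = 49 − 47 = 2.
  k = 2: m = 5, d = 2, a = ⌊(6 + 5)/2⌋ = 5; p/q = (5·7 + 6)/(5·1 + 1) = 41/6; p² − 47·q² = 1681 − 1692 = -11.
  k = 3: m = 5, d = 11, a = ⌊(6 + 5)/11⌋ = 1; p/q = (1·41 + 7)/(1·6 + 1) = 48/7; p² − 47·q² = 2304 − 2303 = 1.
  The first convergent with p² − 47·q² = 1 gives the fundamental solution (x₁, y₁) = (48, 7).
Step 2: Apply the recurrence (x_{n+1}, y_{n+1}) = (x₁x_n + 47y₁y_n, x₁y_n + y₁x_n) repeatedly.
  From (x_1, y_1) = (48, 7): x_2 = 48·48 + 47·7·7 = 4607; y_2 = 48·7 + 7·48 = 672.
  From (x_2, y_2) = (4607, 672): x_3 = 48·4607 + 47·7·672 = 442224; y_3 = 48·672 + 7·4607 = 64505.
  From (x_3, y_3) = (442224, 64505): x_4 = 48·442224 + 47·7·64505 = 42448897; y_4 = 48·64505 + 7·442224 = 6191808.
  From (x_4, y_4) = (42448897, 6191808): x_5 = 48·42448897 + 47·7·6191808 = 4074651888; y_5 = 48·6191808 + 7·42448897 = 594349063.
  From (x_5, y_5) = (4074651888, 594349063): x_6 = 48·4074651888 + 47·7·594349063 = 391124132351; y_6 = 48·594349063 + 7·4074651888 = 57051318240.
Step 3: Verify x_6² - 47·y_6² = 152978086907322564787201 - 152978086907322564787200 = 1 (should be 1). ✓

(x_1, y_1) = (48, 7); (x_6, y_6) = (391124132351, 57051318240).
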